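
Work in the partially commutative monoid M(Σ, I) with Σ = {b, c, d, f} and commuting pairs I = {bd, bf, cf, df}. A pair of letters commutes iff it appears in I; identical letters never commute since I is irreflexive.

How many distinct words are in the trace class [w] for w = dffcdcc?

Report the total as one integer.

21

0(d) covers ∅
1(f) covers ∅
2(f) covers 1:f
3(c) covers 0:d
4(d) covers 3:c
5(c) covers 4:d
6(c) covers 5:c
floor of heap: 0:d, 1:f
completions by unplaced set U, small U first (add the entries for U minus each lowest piece of U):
  |U|=1: {2}:1  {6}:1
  |U|=2: {1,2}:1  {2,6}:2  {5,6}:1
  |U|=3: {1,2,6}:3  {2,5,6}:3  {4,5,6}:1
  |U|=4: {1,2,5,6}:6  {2,4,5,6}:4  {3,4,5,6}:1
  |U|=5: {0,3,4,5,6}:1  {1,2,4,5,6}:10  {2,3,4,5,6}:5
  start at 0(d): 15
  start at 1(f): 6
sum over floor = 21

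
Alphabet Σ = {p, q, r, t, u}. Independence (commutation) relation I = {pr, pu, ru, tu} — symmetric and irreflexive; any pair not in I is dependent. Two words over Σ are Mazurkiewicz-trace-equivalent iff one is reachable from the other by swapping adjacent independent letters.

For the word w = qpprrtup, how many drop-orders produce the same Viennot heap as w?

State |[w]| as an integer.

piece 0:q — minimal
piece 1:p rests on {0:q}
piece 2:p rests on {1:p}
piece 3:r rests on {0:q}
piece 4:r rests on {3:r}
piece 5:t rests on {2:p, 4:r}
piece 6:u rests on {0:q}
piece 7:p rests on {5:t}
minimal pieces: {0:q}
ways to finish when only these pieces remain (= sum over removing one remaining piece with nothing left below it):
  1 left: {6}→1  {7}→1
  2 left: {5,7}→1  {6,7}→2
  3 left: {2,5,7}→1  {4,5,7}→1  {5,6,7}→3
  4 left: {1,2,5,7}→1  {2,4,5,7}→2  {2,5,6,7}→4  {3,4,5,7}→1  {4,5,6,7}→4
  5 left: {1,2,4,5,7}→3  {1,2,5,6,7}→5  {2,3,4,5,7}→3  {2,4,5,6,7}→10  {3,4,5,6,7}→5
  6 left: {1,2,3,4,5,7}→6  {1,2,4,5,6,7}→18  {2,3,4,5,6,7}→18
  placing 0:q first → 42 extensions

42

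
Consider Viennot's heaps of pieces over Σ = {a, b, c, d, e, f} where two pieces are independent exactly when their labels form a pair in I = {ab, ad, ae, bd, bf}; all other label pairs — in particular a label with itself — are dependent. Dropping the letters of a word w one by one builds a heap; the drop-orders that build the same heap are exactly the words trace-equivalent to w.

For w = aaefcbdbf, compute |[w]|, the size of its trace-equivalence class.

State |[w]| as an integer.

piece 0:a — minimal
piece 1:a rests on {0:a}
piece 2:e — minimal
piece 3:f rests on {1:a, 2:e}
piece 4:c rests on {3:f}
piece 5:b rests on {4:c}
piece 6:d rests on {4:c}
piece 7:b rests on {5:b}
piece 8:f rests on {6:d}
minimal pieces: {0:a, 2:e}
ways to finish when only these pieces remain (= sum over removing one remaining piece with nothing left below it):
  1 left: {7}→1  {8}→1
  2 left: {5,7}→1  {6,8}→1  {7,8}→2
  3 left: {5,7,8}→3  {6,7,8}→3
  4 left: {5,6,7,8}→6
  5 left: {4,5,6,7,8}→6
  6 left: {3,4,5,6,7,8}→6
  7 left: {1,3,4,5,6,7,8}→6  {2,3,4,5,6,7,8}→6
  placing 0:a first → 12 extensions
  placing 2:e first → 6 extensions
total linear extensions = 18

18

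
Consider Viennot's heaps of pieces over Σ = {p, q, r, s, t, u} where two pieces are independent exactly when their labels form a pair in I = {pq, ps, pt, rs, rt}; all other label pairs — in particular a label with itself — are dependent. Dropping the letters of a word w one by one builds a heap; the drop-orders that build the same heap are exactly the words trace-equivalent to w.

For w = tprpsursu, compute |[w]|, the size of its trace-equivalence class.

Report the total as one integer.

20

piece 0:t — minimal
piece 1:p — minimal
piece 2:r rests on {1:p}
piece 3:p rests on {2:r}
piece 4:s rests on {0:t}
piece 5:u rests on {3:p, 4:s}
piece 6:r rests on {5:u}
piece 7:s rests on {5:u}
piece 8:u rests on {6:r, 7:s}
minimal pieces: {0:t, 1:p}
ways to finish when only these pieces remain (= sum over removing one remaining piece with nothing left below it):
  1 left: {8}→1
  2 left: {6,8}→1  {7,8}→1
  3 left: {6,7,8}→2
  4 left: {5,6,7,8}→2
  5 left: {3,5,6,7,8}→2  {4,5,6,7,8}→2
  6 left: {0,4,5,6,7,8}→2  {2,3,5,6,7,8}→2  {3,4,5,6,7,8}→4
  7 left: {0,3,4,5,6,7,8}→6  {1,2,3,5,6,7,8}→2  {2,3,4,5,6,7,8}→6
  placing 0:t first → 8 extensions
  placing 1:p first → 12 extensions
total linear extensions = 20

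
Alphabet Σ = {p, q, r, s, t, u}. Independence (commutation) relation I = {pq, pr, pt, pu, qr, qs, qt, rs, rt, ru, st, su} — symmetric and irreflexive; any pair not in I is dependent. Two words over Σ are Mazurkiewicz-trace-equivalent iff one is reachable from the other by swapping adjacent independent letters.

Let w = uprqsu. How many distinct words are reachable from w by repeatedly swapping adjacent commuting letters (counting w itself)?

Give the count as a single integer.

piece 0:u — minimal
piece 1:p — minimal
piece 2:r — minimal
piece 3:q rests on {0:u}
piece 4:s rests on {1:p}
piece 5:u rests on {3:q}
minimal pieces: {0:u, 1:p, 2:r}
ways to finish when only these pieces remain (= sum over removing one remaining piece with nothing left below it):
  1 left: {2}→1  {4}→1  {5}→1
  2 left: {1,4}→1  {2,4}→2  {2,5}→2  {3,5}→1  {4,5}→2
  3 left: {0,3,5}→1  {1,2,4}→3  {1,4,5}→3  {2,3,5}→3  {2,4,5}→6  {3,4,5}→3
  4 left: {0,2,3,5}→4  {0,3,4,5}→4  {1,2,4,5}→12  {1,3,4,5}→6  {2,3,4,5}→12
  placing 0:u first → 30 extensions
  placing 1:p first → 20 extensions
  placing 2:r first → 10 extensions
total linear extensions = 60

60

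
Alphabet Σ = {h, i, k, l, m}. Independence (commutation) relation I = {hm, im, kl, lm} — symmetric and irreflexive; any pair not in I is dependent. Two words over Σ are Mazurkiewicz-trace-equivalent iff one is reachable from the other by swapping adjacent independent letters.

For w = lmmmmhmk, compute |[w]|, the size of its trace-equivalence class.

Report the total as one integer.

21

piece 0:l — minimal
piece 1:m — minimal
piece 2:m rests on {1:m}
piece 3:m rests on {2:m}
piece 4:m rests on {3:m}
piece 5:h rests on {0:l}
piece 6:m rests on {4:m}
piece 7:k rests on {5:h, 6:m}
minimal pieces: {0:l, 1:m}
ways to finish when only these pieces remain (= sum over removing one remaining piece with nothing left below it):
  1 left: {7}→1
  2 left: {5,7}→1  {6,7}→1
  3 left: {0,5,7}→1  {4,6,7}→1  {5,6,7}→2
  4 left: {0,5,6,7}→3  {3,4,6,7}→1  {4,5,6,7}→3
  5 left: {0,4,5,6,7}→6  {2,3,4,6,7}→1  {3,4,5,6,7}→4
  6 left: {0,3,4,5,6,7}→10  {1,2,3,4,6,7}→1  {2,3,4,5,6,7}→5
  placing 0:l first → 6 extensions
  placing 1:m first → 15 extensions
total linear extensions = 21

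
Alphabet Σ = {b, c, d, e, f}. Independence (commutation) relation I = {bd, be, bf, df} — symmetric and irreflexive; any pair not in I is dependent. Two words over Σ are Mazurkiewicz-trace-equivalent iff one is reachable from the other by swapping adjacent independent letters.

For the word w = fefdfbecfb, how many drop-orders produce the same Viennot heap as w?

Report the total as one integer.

drop 0:f onto floor
drop 1:e onto {0:f}
drop 2:f onto {1:e}
drop 3:d onto {1:e}
drop 4:f onto {2:f}
drop 5:b onto floor
drop 6:e onto {3:d, 4:f}
drop 7:c onto {5:b, 6:e}
drop 8:f onto {7:c}
drop 9:b onto {7:c}
ground layer = {0:f, 5:b}
drop-orders for the pieces not yet dropped (sum over which currently-grounded one goes next):
  1 to go: {8} 1  {9} 1
  2 to go: {8,9} 2
  3 to go: {7,8,9} 2
  4 to go: {5,7,8,9} 2  {6,7,8,9} 2
  5 to go: {3,6,7,8,9} 2  {4,6,7,8,9} 2  {5,6,7,8,9} 4
  6 to go: {2,4,6,7,8,9} 2  {3,4,6,7,8,9} 4  {3,5,6,7,8,9} 6  {4,5,6,7,8,9} 6
  7 to go: {2,3,4,6,7,8,9} 6  {2,4,5,6,7,8,9} 8  {3,4,5,6,7,8,9} 16
  8 to go: {1,2,3,4,6,7,8,9} 6  {2,3,4,5,6,7,8,9} 30
  if 0:f drops first: 36 orders
  if 5:b drops first: 6 orders
heap linearizations: 42

42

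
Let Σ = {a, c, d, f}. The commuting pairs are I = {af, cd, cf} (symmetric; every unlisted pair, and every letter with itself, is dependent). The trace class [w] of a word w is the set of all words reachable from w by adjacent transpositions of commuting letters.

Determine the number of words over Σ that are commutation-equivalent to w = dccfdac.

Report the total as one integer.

piece 0:d — minimal
piece 1:c — minimal
piece 2:c rests on {1:c}
piece 3:f rests on {0:d}
piece 4:d rests on {3:f}
piece 5:a rests on {2:c, 4:d}
piece 6:c rests on {5:a}
minimal pieces: {0:d, 1:c}
ways to finish when only these pieces remain (= sum over removing one remaining piece with nothing left below it):
  1 left: {6}→1
  2 left: {5,6}→1
  3 left: {2,5,6}→1  {4,5,6}→1
  4 left: {1,2,5,6}→1  {2,4,5,6}→2  {3,4,5,6}→1
  5 left: {0,3,4,5,6}→1  {1,2,4,5,6}→3  {2,3,4,5,6}→3
  placing 0:d first → 6 extensions
  placing 1:c first → 4 extensions
total linear extensions = 10

10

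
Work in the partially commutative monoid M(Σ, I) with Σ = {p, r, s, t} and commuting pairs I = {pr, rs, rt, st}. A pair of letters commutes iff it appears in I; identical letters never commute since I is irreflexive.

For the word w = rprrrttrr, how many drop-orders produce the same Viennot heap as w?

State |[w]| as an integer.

84

0(r) covers ∅
1(p) covers ∅
2(r) covers 0:r
3(r) covers 2:r
4(r) covers 3:r
5(t) covers 1:p
6(t) covers 5:t
7(r) covers 4:r
8(r) covers 7:r
floor of heap: 0:r, 1:p
completions by unplaced set U, small U first (add the entries for U minus each lowest piece of U):
  |U|=1: {6}:1  {8}:1
  |U|=2: {5,6}:1  {6,8}:2  {7,8}:1
  |U|=3: {1,5,6}:1  {4,7,8}:1  {5,6,8}:3  {6,7,8}:3
  |U|=4: {1,5,6,8}:4  {3,4,7,8}:1  {4,6,7,8}:4  {5,6,7,8}:6
  |U|=5: {1,5,6,7,8}:10  {2,3,4,7,8}:1  {3,4,6,7,8}:5  {4,5,6,7,8}:10
  |U|=6: {0,2,3,4,7,8}:1  {1,4,5,6,7,8}:20  {2,3,4,6,7,8}:6  {3,4,5,6,7,8}:15
  |U|=7: {0,2,3,4,6,7,8}:7  {1,3,4,5,6,7,8}:35  {2,3,4,5,6,7,8}:21
  start at 0(r): 56
  start at 1(p): 28
sum over floor = 84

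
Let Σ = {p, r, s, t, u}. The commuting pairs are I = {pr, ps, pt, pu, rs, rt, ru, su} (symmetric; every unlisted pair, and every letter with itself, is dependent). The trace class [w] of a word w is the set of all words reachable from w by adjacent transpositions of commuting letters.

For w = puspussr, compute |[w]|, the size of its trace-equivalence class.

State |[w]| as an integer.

1680

drop 0:p onto floor
drop 1:u onto floor
drop 2:s onto floor
drop 3:p onto {0:p}
drop 4:u onto {1:u}
drop 5:s onto {2:s}
drop 6:s onto {5:s}
drop 7:r onto floor
ground layer = {0:p, 1:u, 2:s, 7:r}
drop-orders for the pieces not yet dropped (sum over which currently-grounded one goes next):
  1 to go: {3} 1  {4} 1  {6} 1  {7} 1
  2 to go: {0,3} 1  {1,4} 1  {3,4} 2  {3,6} 2  {3,7} 2  {4,6} 2  {4,7} 2  {5,6} 1  {6,7} 2
  3 to go: {0,3,4} 3  {0,3,6} 3  {0,3,7} 3  {1,3,4} 3  {1,4,6} 3  {1,4,7} 3  {2,5,6} 1  {3,4,6} 6  {3,4,7} 6  {3,5,6} 3  {3,6,7} 6  {4,5,6} 3  {4,6,7} 6  {5,6,7} 3
  4 to go: {0,1,3,4} 6  {0,3,4,6} 12  {0,3,4,7} 12  {0,3,5,6} 6  {0,3,6,7} 12  {1,3,4,6} 12  {1,3,4,7} 12  {1,4,5,6} 6  {1,4,6,7} 12  {2,3,5,6} 4  {2,4,5,6} 4  {2,5,6,7} 4  {3,4,5,6} 12  {3,4,6,7} 24  {3,5,6,7} 12  {4,5,6,7} 12
  5 to go: {0,1,3,4,6} 30  {0,1,3,4,7} 30  {0,2,3,5,6} 10  {0,3,4,5,6} 30  {0,3,4,6,7} 60  {0,3,5,6,7} 30  {1,2,4,5,6} 10  {1,3,4,5,6} 30  {1,3,4,6,7} 60  {1,4,5,6,7} 30  {2,3,4,5,6} 20  {2,3,5,6,7} 20  {2,4,5,6,7} 20  {3,4,5,6,7} 60
  6 to go: {0,1,3,4,5,6} 90  {0,1,3,4,6,7} 180  {0,2,3,4,5,6} 60  {0,2,3,5,6,7} 60  {0,3,4,5,6,7} 180  {1,2,3,4,5,6} 60  {1,2,4,5,6,7} 60  {1,3,4,5,6,7} 180  {2,3,4,5,6,7} 120
  if 0:p drops first: 420 orders
  if 1:u drops first: 420 orders
  if 2:s drops first: 630 orders
  if 7:r drops first: 210 orders
heap linearizations: 1680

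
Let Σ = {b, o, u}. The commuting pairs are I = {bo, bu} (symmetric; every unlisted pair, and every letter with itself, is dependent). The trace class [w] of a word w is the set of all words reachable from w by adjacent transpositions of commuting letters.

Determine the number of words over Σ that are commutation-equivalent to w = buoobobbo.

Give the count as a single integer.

drop 0:b onto floor
drop 1:u onto floor
drop 2:o onto {1:u}
drop 3:o onto {2:o}
drop 4:b onto {0:b}
drop 5:o onto {3:o}
drop 6:b onto {4:b}
drop 7:b onto {6:b}
drop 8:o onto {5:o}
ground layer = {0:b, 1:u}
drop-orders for the pieces not yet dropped (sum over which currently-grounded one goes next):
  1 to go: {7} 1  {8} 1
  2 to go: {5,8} 1  {6,7} 1  {7,8} 2
  3 to go: {3,5,8} 1  {4,6,7} 1  {5,7,8} 3  {6,7,8} 3
  4 to go: {0,4,6,7} 1  {2,3,5,8} 1  {3,5,7,8} 4  {4,6,7,8} 4  {5,6,7,8} 6
  5 to go: {0,4,6,7,8} 5  {1,2,3,5,8} 1  {2,3,5,7,8} 5  {3,5,6,7,8} 10  {4,5,6,7,8} 10
  6 to go: {0,4,5,6,7,8} 15  {1,2,3,5,7,8} 6  {2,3,5,6,7,8} 15  {3,4,5,6,7,8} 20
  7 to go: {0,3,4,5,6,7,8} 35  {1,2,3,5,6,7,8} 21  {2,3,4,5,6,7,8} 35
  if 0:b drops first: 56 orders
  if 1:u drops first: 70 orders
heap linearizations: 126

126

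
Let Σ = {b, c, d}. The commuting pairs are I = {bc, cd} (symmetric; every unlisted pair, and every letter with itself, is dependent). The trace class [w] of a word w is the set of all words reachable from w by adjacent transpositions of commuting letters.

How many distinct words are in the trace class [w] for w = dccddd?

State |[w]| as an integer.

#0=d has no predecessor
#1=c has no predecessor
#2=c depends on [1:c]
#3=d depends on [0:d]
#4=d depends on [3:d]
#5=d depends on [4:d]
sources: [0:d, 1:c]
N(rest) = Σ N(rest − s) over sources s of rest; N(one piece) = 1:
  size 1 → [2]=1  [5]=1
  size 2 → [1,2]=1  [2,5]=2  [4,5]=1
  size 3 → [1,2,5]=3  [2,4,5]=3  [3,4,5]=1
  size 4 → [0,3,4,5]=1  [1,2,4,5]=6  [2,3,4,5]=4
  first=0(d) contributes 10
  first=1(c) contributes 5
|[w]| = 15

15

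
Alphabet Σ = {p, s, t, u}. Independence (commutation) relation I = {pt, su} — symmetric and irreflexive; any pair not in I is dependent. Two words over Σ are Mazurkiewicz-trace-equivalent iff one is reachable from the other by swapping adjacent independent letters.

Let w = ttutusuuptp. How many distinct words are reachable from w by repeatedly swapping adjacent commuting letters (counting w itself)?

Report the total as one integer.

12

0(t) covers ∅
1(t) covers 0:t
2(u) covers 1:t
3(t) covers 2:u
4(u) covers 3:t
5(s) covers 3:t
6(u) covers 4:u
7(u) covers 6:u
8(p) covers 5:s, 7:u
9(t) covers 5:s, 7:u
10(p) covers 8:p
floor of heap: 0:t
completions by unplaced set U, small U first (add the entries for U minus each lowest piece of U):
  |U|=1: {9}:1  {10}:1
  |U|=2: {8,10}:1  {9,10}:2
  |U|=3: {8,9,10}:3
  |U|=4: {5,8,9,10}:3  {7,8,9,10}:3
  |U|=5: {5,7,8,9,10}:6  {6,7,8,9,10}:3
  |U|=6: {4,6,7,8,9,10}:3  {5,6,7,8,9,10}:9
  |U|=7: {4,5,6,7,8,9,10}:12
  |U|=8: {3,4,5,6,7,8,9,10}:12
  |U|=9: {2,3,4,5,6,7,8,9,10}:12
  start at 0(t): 12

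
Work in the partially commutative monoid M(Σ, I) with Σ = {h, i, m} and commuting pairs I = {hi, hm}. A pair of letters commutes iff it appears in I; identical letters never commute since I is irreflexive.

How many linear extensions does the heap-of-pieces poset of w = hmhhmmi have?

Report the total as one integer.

piece 0:h — minimal
piece 1:m — minimal
piece 2:h rests on {0:h}
piece 3:h rests on {2:h}
piece 4:m rests on {1:m}
piece 5:m rests on {4:m}
piece 6:i rests on {5:m}
minimal pieces: {0:h, 1:m}
ways to finish when only these pieces remain (= sum over removing one remaining piece with nothing left below it):
  1 left: {3}→1  {6}→1
  2 left: {2,3}→1  {3,6}→2  {5,6}→1
  3 left: {0,2,3}→1  {2,3,6}→3  {3,5,6}→3  {4,5,6}→1
  4 left: {0,2,3,6}→4  {1,4,5,6}→1  {2,3,5,6}→6  {3,4,5,6}→4
  5 left: {0,2,3,5,6}→10  {1,3,4,5,6}→5  {2,3,4,5,6}→10
  placing 0:h first → 15 extensions
  placing 1:m first → 20 extensions
total linear extensions = 35

35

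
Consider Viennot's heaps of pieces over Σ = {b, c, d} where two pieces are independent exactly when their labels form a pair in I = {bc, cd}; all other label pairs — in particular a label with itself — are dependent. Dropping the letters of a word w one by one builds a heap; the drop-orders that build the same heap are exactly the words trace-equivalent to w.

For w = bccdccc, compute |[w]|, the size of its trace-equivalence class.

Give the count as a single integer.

piece 0:b — minimal
piece 1:c — minimal
piece 2:c rests on {1:c}
piece 3:d rests on {0:b}
piece 4:c rests on {2:c}
piece 5:c rests on {4:c}
piece 6:c rests on {5:c}
minimal pieces: {0:b, 1:c}
ways to finish when only these pieces remain (= sum over removing one remaining piece with nothing left below it):
  1 left: {3}→1  {6}→1
  2 left: {0,3}→1  {3,6}→2  {5,6}→1
  3 left: {0,3,6}→3  {3,5,6}→3  {4,5,6}→1
  4 left: {0,3,5,6}→6  {2,4,5,6}→1  {3,4,5,6}→4
  5 left: {0,3,4,5,6}→10  {1,2,4,5,6}→1  {2,3,4,5,6}→5
  placing 0:b first → 6 extensions
  placing 1:c first → 15 extensions
total linear extensions = 21

21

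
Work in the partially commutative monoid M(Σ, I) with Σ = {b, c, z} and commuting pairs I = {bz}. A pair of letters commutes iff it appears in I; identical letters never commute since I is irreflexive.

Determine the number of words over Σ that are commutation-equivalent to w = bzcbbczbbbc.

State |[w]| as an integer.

8

drop 0:b onto floor
drop 1:z onto floor
drop 2:c onto {0:b, 1:z}
drop 3:b onto {2:c}
drop 4:b onto {3:b}
drop 5:c onto {4:b}
drop 6:z onto {5:c}
drop 7:b onto {5:c}
drop 8:b onto {7:b}
drop 9:b onto {8:b}
drop 10:c onto {6:z, 9:b}
ground layer = {0:b, 1:z}
drop-orders for the pieces not yet dropped (sum over which currently-grounded one goes next):
  1 to go: {10} 1
  2 to go: {6,10} 1  {9,10} 1
  3 to go: {6,9,10} 2  {8,9,10} 1
  4 to go: {6,8,9,10} 3  {7,8,9,10} 1
  5 to go: {6,7,8,9,10} 4
  6 to go: {5,6,7,8,9,10} 4
  7 to go: {4,5,6,7,8,9,10} 4
  8 to go: {3,4,5,6,7,8,9,10} 4
  9 to go: {2,3,4,5,6,7,8,9,10} 4
  if 0:b drops first: 4 orders
  if 1:z drops first: 4 orders
heap linearizations: 8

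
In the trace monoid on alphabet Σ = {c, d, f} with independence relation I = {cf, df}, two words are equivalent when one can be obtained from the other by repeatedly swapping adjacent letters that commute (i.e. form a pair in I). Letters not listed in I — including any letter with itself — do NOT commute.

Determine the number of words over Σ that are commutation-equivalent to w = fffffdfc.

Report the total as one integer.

28

#0=f has no predecessor
#1=f depends on [0:f]
#2=f depends on [1:f]
#3=f depends on [2:f]
#4=f depends on [3:f]
#5=d has no predecessor
#6=f depends on [4:f]
#7=c depends on [5:d]
sources: [0:f, 5:d]
N(rest) = Σ N(rest − s) over sources s of rest; N(one piece) = 1:
  size 1 → [6]=1  [7]=1
  size 2 → [4,6]=1  [5,7]=1  [6,7]=2
  size 3 → [3,4,6]=1  [4,6,7]=3  [5,6,7]=3
  size 4 → [2,3,4,6]=1  [3,4,6,7]=4  [4,5,6,7]=6
  size 5 → [1,2,3,4,6]=1  [2,3,4,6,7]=5  [3,4,5,6,7]=10
  size 6 → [0,1,2,3,4,6]=1  [1,2,3,4,6,7]=6  [2,3,4,5,6,7]=15
  first=0(f) contributes 21
  first=5(d) contributes 7
|[w]| = 28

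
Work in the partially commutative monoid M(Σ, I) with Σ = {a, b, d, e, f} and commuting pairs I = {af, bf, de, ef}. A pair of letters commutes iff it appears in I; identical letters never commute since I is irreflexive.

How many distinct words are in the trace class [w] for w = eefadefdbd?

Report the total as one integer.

drop 0:e onto floor
drop 1:e onto {0:e}
drop 2:f onto floor
drop 3:a onto {1:e}
drop 4:d onto {2:f, 3:a}
drop 5:e onto {3:a}
drop 6:f onto {4:d}
drop 7:d onto {6:f}
drop 8:b onto {5:e, 7:d}
drop 9:d onto {8:b}
ground layer = {0:e, 2:f}
drop-orders for the pieces not yet dropped (sum over which currently-grounded one goes next):
  1 to go: {9} 1
  2 to go: {8,9} 1
  3 to go: {5,8,9} 1  {7,8,9} 1
  4 to go: {5,7,8,9} 2  {6,7,8,9} 1
  5 to go: {4,6,7,8,9} 1  {5,6,7,8,9} 3
  6 to go: {2,4,6,7,8,9} 1  {4,5,6,7,8,9} 4
  7 to go: {2,4,5,6,7,8,9} 5  {3,4,5,6,7,8,9} 4
  8 to go: {1,3,4,5,6,7,8,9} 4  {2,3,4,5,6,7,8,9} 9
  if 0:e drops first: 13 orders
  if 2:f drops first: 4 orders
heap linearizations: 17

17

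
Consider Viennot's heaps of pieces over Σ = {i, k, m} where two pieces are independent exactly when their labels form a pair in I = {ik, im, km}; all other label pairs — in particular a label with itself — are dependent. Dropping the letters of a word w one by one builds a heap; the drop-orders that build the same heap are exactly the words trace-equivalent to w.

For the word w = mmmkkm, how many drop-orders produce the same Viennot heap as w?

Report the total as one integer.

drop 0:m onto floor
drop 1:m onto {0:m}
drop 2:m onto {1:m}
drop 3:k onto floor
drop 4:k onto {3:k}
drop 5:m onto {2:m}
ground layer = {0:m, 3:k}
drop-orders for the pieces not yet dropped (sum over which currently-grounded one goes next):
  1 to go: {4} 1  {5} 1
  2 to go: {2,5} 1  {3,4} 1  {4,5} 2
  3 to go: {1,2,5} 1  {2,4,5} 3  {3,4,5} 3
  4 to go: {0,1,2,5} 1  {1,2,4,5} 4  {2,3,4,5} 6
  if 0:m drops first: 10 orders
  if 3:k drops first: 5 orders
heap linearizations: 15

15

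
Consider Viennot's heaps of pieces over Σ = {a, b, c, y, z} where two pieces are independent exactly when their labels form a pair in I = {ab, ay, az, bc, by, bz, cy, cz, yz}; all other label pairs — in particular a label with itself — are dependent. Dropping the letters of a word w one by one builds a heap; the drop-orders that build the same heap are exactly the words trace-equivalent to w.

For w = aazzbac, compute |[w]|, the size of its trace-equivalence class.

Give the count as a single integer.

105

drop 0:a onto floor
drop 1:a onto {0:a}
drop 2:z onto floor
drop 3:z onto {2:z}
drop 4:b onto floor
drop 5:a onto {1:a}
drop 6:c onto {5:a}
ground layer = {0:a, 2:z, 4:b}
drop-orders for the pieces not yet dropped (sum over which currently-grounded one goes next):
  1 to go: {3} 1  {4} 1  {6} 1
  2 to go: {2,3} 1  {3,4} 2  {3,6} 2  {4,6} 2  {5,6} 1
  3 to go: {1,5,6} 1  {2,3,4} 3  {2,3,6} 3  {3,4,6} 6  {3,5,6} 3  {4,5,6} 3
  4 to go: {0,1,5,6} 1  {1,3,5,6} 4  {1,4,5,6} 4  {2,3,4,6} 12  {2,3,5,6} 6  {3,4,5,6} 12
  5 to go: {0,1,3,5,6} 5  {0,1,4,5,6} 5  {1,2,3,5,6} 10  {1,3,4,5,6} 20  {2,3,4,5,6} 30
  if 0:a drops first: 60 orders
  if 2:z drops first: 30 orders
  if 4:b drops first: 15 orders
heap linearizations: 105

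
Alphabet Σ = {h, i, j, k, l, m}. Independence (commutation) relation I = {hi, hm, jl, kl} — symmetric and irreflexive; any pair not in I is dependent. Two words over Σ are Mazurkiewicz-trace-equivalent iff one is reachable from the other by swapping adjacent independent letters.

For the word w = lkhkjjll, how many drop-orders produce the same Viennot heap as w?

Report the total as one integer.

20

0(l) covers ∅
1(k) covers ∅
2(h) covers 0:l, 1:k
3(k) covers 2:h
4(j) covers 3:k
5(j) covers 4:j
6(l) covers 2:h
7(l) covers 6:l
floor of heap: 0:l, 1:k
completions by unplaced set U, small U first (add the entries for U minus each lowest piece of U):
  |U|=1: {5}:1  {7}:1
  |U|=2: {4,5}:1  {5,7}:2  {6,7}:1
  |U|=3: {3,4,5}:1  {4,5,7}:3  {5,6,7}:3
  |U|=4: {3,4,5,7}:4  {4,5,6,7}:6
  |U|=5: {3,4,5,6,7}:10
  |U|=6: {2,3,4,5,6,7}:10
  start at 0(l): 10
  start at 1(k): 10
sum over floor = 20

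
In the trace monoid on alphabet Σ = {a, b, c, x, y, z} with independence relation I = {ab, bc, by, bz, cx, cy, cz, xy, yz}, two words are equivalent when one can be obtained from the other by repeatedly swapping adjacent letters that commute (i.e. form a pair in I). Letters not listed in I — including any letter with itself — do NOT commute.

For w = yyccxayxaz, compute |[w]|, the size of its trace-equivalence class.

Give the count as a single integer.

drop 0:y onto floor
drop 1:y onto {0:y}
drop 2:c onto floor
drop 3:c onto {2:c}
drop 4:x onto floor
drop 5:a onto {1:y, 3:c, 4:x}
drop 6:y onto {5:a}
drop 7:x onto {5:a}
drop 8:a onto {6:y, 7:x}
drop 9:z onto {8:a}
ground layer = {0:y, 2:c, 4:x}
drop-orders for the pieces not yet dropped (sum over which currently-grounded one goes next):
  1 to go: {9} 1
  2 to go: {8,9} 1
  3 to go: {6,8,9} 1  {7,8,9} 1
  4 to go: {6,7,8,9} 2
  5 to go: {5,6,7,8,9} 2
  6 to go: {1,5,6,7,8,9} 2  {3,5,6,7,8,9} 2  {4,5,6,7,8,9} 2
  7 to go: {0,1,5,6,7,8,9} 2  {1,3,5,6,7,8,9} 4  {1,4,5,6,7,8,9} 4  {2,3,5,6,7,8,9} 2  {3,4,5,6,7,8,9} 4
  8 to go: {0,1,3,5,6,7,8,9} 6  {0,1,4,5,6,7,8,9} 6  {1,2,3,5,6,7,8,9} 6  {1,3,4,5,6,7,8,9} 12  {2,3,4,5,6,7,8,9} 6
  if 0:y drops first: 24 orders
  if 2:c drops first: 24 orders
  if 4:x drops first: 12 orders
heap linearizations: 60

60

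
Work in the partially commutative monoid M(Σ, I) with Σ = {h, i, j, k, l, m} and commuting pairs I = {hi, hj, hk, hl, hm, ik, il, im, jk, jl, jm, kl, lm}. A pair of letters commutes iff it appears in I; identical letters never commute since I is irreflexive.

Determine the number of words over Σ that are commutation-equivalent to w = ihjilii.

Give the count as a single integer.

drop 0:i onto floor
drop 1:h onto floor
drop 2:j onto {0:i}
drop 3:i onto {2:j}
drop 4:l onto floor
drop 5:i onto {3:i}
drop 6:i onto {5:i}
ground layer = {0:i, 1:h, 4:l}
drop-orders for the pieces not yet dropped (sum over which currently-grounded one goes next):
  1 to go: {1} 1  {4} 1  {6} 1
  2 to go: {1,4} 2  {1,6} 2  {4,6} 2  {5,6} 1
  3 to go: {1,4,6} 6  {1,5,6} 3  {3,5,6} 1  {4,5,6} 3
  4 to go: {1,3,5,6} 4  {1,4,5,6} 12  {2,3,5,6} 1  {3,4,5,6} 4
  5 to go: {0,2,3,5,6} 1  {1,2,3,5,6} 5  {1,3,4,5,6} 20  {2,3,4,5,6} 5
  if 0:i drops first: 30 orders
  if 1:h drops first: 6 orders
  if 4:l drops first: 6 orders
heap linearizations: 42

42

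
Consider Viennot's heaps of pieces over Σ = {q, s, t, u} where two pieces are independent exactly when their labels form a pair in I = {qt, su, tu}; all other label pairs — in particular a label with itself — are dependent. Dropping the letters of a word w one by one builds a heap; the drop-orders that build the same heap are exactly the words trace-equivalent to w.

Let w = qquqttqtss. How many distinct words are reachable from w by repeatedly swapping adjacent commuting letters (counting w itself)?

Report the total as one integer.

#0=q has no predecessor
#1=q depends on [0:q]
#2=u depends on [1:q]
#3=q depends on [2:u]
#4=t has no predecessor
#5=t depends on [4:t]
#6=q depends on [3:q]
#7=t depends on [5:t]
#8=s depends on [6:q, 7:t]
#9=s depends on [8:s]
sources: [0:q, 4:t]
N(rest) = Σ N(rest − s) over sources s of rest; N(one piece) = 1:
  size 1 → [9]=1
  size 2 → [8,9]=1
  size 3 → [6,8,9]=1  [7,8,9]=1
  size 4 → [3,6,8,9]=1  [5,7,8,9]=1  [6,7,8,9]=2
  size 5 → [2,3,6,8,9]=1  [3,6,7,8,9]=3  [4,5,7,8,9]=1  [5,6,7,8,9]=3
  size 6 → [1,2,3,6,8,9]=1  [2,3,6,7,8,9]=4  [3,5,6,7,8,9]=6  [4,5,6,7,8,9]=4
  size 7 → [0,1,2,3,6,8,9]=1  [1,2,3,6,7,8,9]=5  [2,3,5,6,7,8,9]=10  [3,4,5,6,7,8,9]=10
  size 8 → [0,1,2,3,6,7,8,9]=6  [1,2,3,5,6,7,8,9]=15  [2,3,4,5,6,7,8,9]=20
  first=0(q) contributes 35
  first=4(t) contributes 21
|[w]| = 56

56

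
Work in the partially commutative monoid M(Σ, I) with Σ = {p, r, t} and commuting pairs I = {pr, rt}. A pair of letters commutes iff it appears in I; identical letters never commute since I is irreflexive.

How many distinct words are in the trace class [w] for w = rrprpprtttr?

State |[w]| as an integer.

drop 0:r onto floor
drop 1:r onto {0:r}
drop 2:p onto floor
drop 3:r onto {1:r}
drop 4:p onto {2:p}
drop 5:p onto {4:p}
drop 6:r onto {3:r}
drop 7:t onto {5:p}
drop 8:t onto {7:t}
drop 9:t onto {8:t}
drop 10:r onto {6:r}
ground layer = {0:r, 2:p}
drop-orders for the pieces not yet dropped (sum over which currently-grounded one goes next):
  1 to go: {9} 1  {10} 1
  2 to go: {6,10} 1  {8,9} 1  {9,10} 2
  3 to go: {3,6,10} 1  {6,9,10} 3  {7,8,9} 1  {8,9,10} 3
  4 to go: {1,3,6,10} 1  {3,6,9,10} 4  {5,7,8,9} 1  {6,8,9,10} 6  {7,8,9,10} 4
  5 to go: {0,1,3,6,10} 1  {1,3,6,9,10} 5  {3,6,8,9,10} 10  {4,5,7,8,9} 1  {5,7,8,9,10} 5  {6,7,8,9,10} 10
  6 to go: {0,1,3,6,9,10} 6  {1,3,6,8,9,10} 15  {2,4,5,7,8,9} 1  {3,6,7,8,9,10} 20  {4,5,7,8,9,10} 6  {5,6,7,8,9,10} 15
  7 to go: {0,1,3,6,8,9,10} 21  {1,3,6,7,8,9,10} 35  {2,4,5,7,8,9,10} 7  {3,5,6,7,8,9,10} 35  {4,5,6,7,8,9,10} 21
  8 to go: {0,1,3,6,7,8,9,10} 56  {1,3,5,6,7,8,9,10} 70  {2,4,5,6,7,8,9,10} 28  {3,4,5,6,7,8,9,10} 56
  9 to go: {0,1,3,5,6,7,8,9,10} 126  {1,3,4,5,6,7,8,9,10} 126  {2,3,4,5,6,7,8,9,10} 84
  if 0:r drops first: 210 orders
  if 2:p drops first: 252 orders
heap linearizations: 462

462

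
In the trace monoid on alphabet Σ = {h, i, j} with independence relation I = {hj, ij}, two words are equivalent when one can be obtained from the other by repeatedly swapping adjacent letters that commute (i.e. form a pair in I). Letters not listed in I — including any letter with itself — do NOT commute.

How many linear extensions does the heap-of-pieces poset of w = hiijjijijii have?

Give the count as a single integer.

330

drop 0:h onto floor
drop 1:i onto {0:h}
drop 2:i onto {1:i}
drop 3:j onto floor
drop 4:j onto {3:j}
drop 5:i onto {2:i}
drop 6:j onto {4:j}
drop 7:i onto {5:i}
drop 8:j onto {6:j}
drop 9:i onto {7:i}
drop 10:i onto {9:i}
ground layer = {0:h, 3:j}
drop-orders for the pieces not yet dropped (sum over which currently-grounded one goes next):
  1 to go: {8} 1  {10} 1
  2 to go: {6,8} 1  {8,10} 2  {9,10} 1
  3 to go: {4,6,8} 1  {6,8,10} 3  {7,9,10} 1  {8,9,10} 3
  4 to go: {3,4,6,8} 1  {4,6,8,10} 4  {5,7,9,10} 1  {6,8,9,10} 6  {7,8,9,10} 4
  5 to go: {2,5,7,9,10} 1  {3,4,6,8,10} 5  {4,6,8,9,10} 10  {5,7,8,9,10} 5  {6,7,8,9,10} 10
  6 to go: {1,2,5,7,9,10} 1  {2,5,7,8,9,10} 6  {3,4,6,8,9,10} 15  {4,6,7,8,9,10} 20  {5,6,7,8,9,10} 15
  7 to go: {0,1,2,5,7,9,10} 1  {1,2,5,7,8,9,10} 7  {2,5,6,7,8,9,10} 21  {3,4,6,7,8,9,10} 35  {4,5,6,7,8,9,10} 35
  8 to go: {0,1,2,5,7,8,9,10} 8  {1,2,5,6,7,8,9,10} 28  {2,4,5,6,7,8,9,10} 56  {3,4,5,6,7,8,9,10} 70
  9 to go: {0,1,2,5,6,7,8,9,10} 36  {1,2,4,5,6,7,8,9,10} 84  {2,3,4,5,6,7,8,9,10} 126
  if 0:h drops first: 210 orders
  if 3:j drops first: 120 orders
heap linearizations: 330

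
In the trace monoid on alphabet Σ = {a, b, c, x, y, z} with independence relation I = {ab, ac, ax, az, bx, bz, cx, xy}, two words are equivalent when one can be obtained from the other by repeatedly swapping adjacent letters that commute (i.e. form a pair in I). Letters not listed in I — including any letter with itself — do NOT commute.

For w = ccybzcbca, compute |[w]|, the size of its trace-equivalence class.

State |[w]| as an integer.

12

#0=c has no predecessor
#1=c depends on [0:c]
#2=y depends on [1:c]
#3=b depends on [2:y]
#4=z depends on [2:y]
#5=c depends on [3:b, 4:z]
#6=b depends on [5:c]
#7=c depends on [6:b]
#8=a depends on [2:y]
sources: [0:c]
N(rest) = Σ N(rest − s) over sources s of rest; N(one piece) = 1:
  size 1 → [7]=1  [8]=1
  size 2 → [6,7]=1  [7,8]=2
  size 3 → [5,6,7]=1  [6,7,8]=3
  size 4 → [3,5,6,7]=1  [4,5,6,7]=1  [5,6,7,8]=4
  size 5 → [3,4,5,6,7]=2  [3,5,6,7,8]=5  [4,5,6,7,8]=5
  size 6 → [3,4,5,6,7,8]=12
  size 7 → [2,3,4,5,6,7,8]=12
  first=0(c) contributes 12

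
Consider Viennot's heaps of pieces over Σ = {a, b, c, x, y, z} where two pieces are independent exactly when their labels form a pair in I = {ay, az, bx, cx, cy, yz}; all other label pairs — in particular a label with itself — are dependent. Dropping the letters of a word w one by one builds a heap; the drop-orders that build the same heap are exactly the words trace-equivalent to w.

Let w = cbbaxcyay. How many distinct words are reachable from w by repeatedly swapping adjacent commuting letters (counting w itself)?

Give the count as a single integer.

9

0(c) covers ∅
1(b) covers 0:c
2(b) covers 1:b
3(a) covers 2:b
4(x) covers 3:a
5(c) covers 3:a
6(y) covers 4:x
7(a) covers 4:x, 5:c
8(y) covers 6:y
floor of heap: 0:c
completions by unplaced set U, small U first (add the entries for U minus each lowest piece of U):
  |U|=1: {7}:1  {8}:1
  |U|=2: {5,7}:1  {6,8}:1  {7,8}:2
  |U|=3: {5,7,8}:3  {6,7,8}:3
  |U|=4: {4,6,7,8}:3  {5,6,7,8}:6
  |U|=5: {4,5,6,7,8}:9
  |U|=6: {3,4,5,6,7,8}:9
  |U|=7: {2,3,4,5,6,7,8}:9
  start at 0(c): 9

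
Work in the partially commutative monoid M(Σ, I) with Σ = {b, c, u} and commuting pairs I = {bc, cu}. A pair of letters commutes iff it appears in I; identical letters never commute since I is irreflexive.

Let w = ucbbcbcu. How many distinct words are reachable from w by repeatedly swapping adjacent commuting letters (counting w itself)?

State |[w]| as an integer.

drop 0:u onto floor
drop 1:c onto floor
drop 2:b onto {0:u}
drop 3:b onto {2:b}
drop 4:c onto {1:c}
drop 5:b onto {3:b}
drop 6:c onto {4:c}
drop 7:u onto {5:b}
ground layer = {0:u, 1:c}
drop-orders for the pieces not yet dropped (sum over which currently-grounded one goes next):
  1 to go: {6} 1  {7} 1
  2 to go: {4,6} 1  {5,7} 1  {6,7} 2
  3 to go: {1,4,6} 1  {3,5,7} 1  {4,6,7} 3  {5,6,7} 3
  4 to go: {1,4,6,7} 4  {2,3,5,7} 1  {3,5,6,7} 4  {4,5,6,7} 6
  5 to go: {0,2,3,5,7} 1  {1,4,5,6,7} 10  {2,3,5,6,7} 5  {3,4,5,6,7} 10
  6 to go: {0,2,3,5,6,7} 6  {1,3,4,5,6,7} 20  {2,3,4,5,6,7} 15
  if 0:u drops first: 35 orders
  if 1:c drops first: 21 orders
heap linearizations: 56

56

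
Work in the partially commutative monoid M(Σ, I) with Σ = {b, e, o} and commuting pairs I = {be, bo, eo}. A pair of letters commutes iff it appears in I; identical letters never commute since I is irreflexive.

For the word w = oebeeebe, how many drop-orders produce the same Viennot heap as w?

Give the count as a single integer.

#0=o has no predecessor
#1=e has no predecessor
#2=b has no predecessor
#3=e depends on [1:e]
#4=e depends on [3:e]
#5=e depends on [4:e]
#6=b depends on [2:b]
#7=e depends on [5:e]
sources: [0:o, 1:e, 2:b]
N(rest) = Σ N(rest − s) over sources s of rest; N(one piece) = 1:
  size 1 → [0]=1  [6]=1  [7]=1
  size 2 → [0,6]=2  [0,7]=2  [2,6]=1  [5,7]=1  [6,7]=2
  size 3 → [0,2,6]=3  [0,5,7]=3  [0,6,7]=6  [2,6,7]=3  [4,5,7]=1  [5,6,7]=3
  size 4 → [0,2,6,7]=12  [0,4,5,7]=4  [0,5,6,7]=12  [2,5,6,7]=6  [3,4,5,7]=1  [4,5,6,7]=4
  size 5 → [0,2,5,6,7]=30  [0,3,4,5,7]=5  [0,4,5,6,7]=20  [1,3,4,5,7]=1  [2,4,5,6,7]=10  [3,4,5,6,7]=5
  size 6 → [0,1,3,4,5,7]=6  [0,2,4,5,6,7]=60  [0,3,4,5,6,7]=30  [1,3,4,5,6,7]=6  [2,3,4,5,6,7]=15
  first=0(o) contributes 21
  first=1(e) contributes 105
  first=2(b) contributes 42
|[w]| = 168

168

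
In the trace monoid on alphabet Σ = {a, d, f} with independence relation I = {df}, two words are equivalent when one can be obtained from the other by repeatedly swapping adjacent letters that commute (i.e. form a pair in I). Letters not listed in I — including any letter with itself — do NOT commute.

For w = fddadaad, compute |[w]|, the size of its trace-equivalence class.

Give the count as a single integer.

#0=f has no predecessor
#1=d has no predecessor
#2=d depends on [1:d]
#3=a depends on [0:f, 2:d]
#4=d depends on [3:a]
#5=a depends on [4:d]
#6=a depends on [5:a]
#7=d depends on [6:a]
sources: [0:f, 1:d]
N(rest) = Σ N(rest − s) over sources s of rest; N(one piece) = 1:
  size 1 → [7]=1
  size 2 → [6,7]=1
  size 3 → [5,6,7]=1
  size 4 → [4,5,6,7]=1
  size 5 → [3,4,5,6,7]=1
  size 6 → [0,3,4,5,6,7]=1  [2,3,4,5,6,7]=1
  first=0(f) contributes 1
  first=1(d) contributes 2
|[w]| = 3

3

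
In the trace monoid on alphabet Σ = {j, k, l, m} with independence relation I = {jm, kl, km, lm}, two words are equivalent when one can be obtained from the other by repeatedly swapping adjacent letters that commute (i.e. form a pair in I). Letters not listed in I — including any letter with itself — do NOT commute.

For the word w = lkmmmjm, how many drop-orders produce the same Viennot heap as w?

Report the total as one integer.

70

piece 0:l — minimal
piece 1:k — minimal
piece 2:m — minimal
piece 3:m rests on {2:m}
piece 4:m rests on {3:m}
piece 5:j rests on {0:l, 1:k}
piece 6:m rests on {4:m}
minimal pieces: {0:l, 1:k, 2:m}
ways to finish when only these pieces remain (= sum over removing one remaining piece with nothing left below it):
  1 left: {5}→1  {6}→1
  2 left: {0,5}→1  {1,5}→1  {4,6}→1  {5,6}→2
  3 left: {0,1,5}→2  {0,5,6}→3  {1,5,6}→3  {3,4,6}→1  {4,5,6}→3
  4 left: {0,1,5,6}→8  {0,4,5,6}→6  {1,4,5,6}→6  {2,3,4,6}→1  {3,4,5,6}→4
  5 left: {0,1,4,5,6}→20  {0,3,4,5,6}→10  {1,3,4,5,6}→10  {2,3,4,5,6}→5
  placing 0:l first → 15 extensions
  placing 1:k first → 15 extensions
  placing 2:m first → 40 extensions
total linear extensions = 70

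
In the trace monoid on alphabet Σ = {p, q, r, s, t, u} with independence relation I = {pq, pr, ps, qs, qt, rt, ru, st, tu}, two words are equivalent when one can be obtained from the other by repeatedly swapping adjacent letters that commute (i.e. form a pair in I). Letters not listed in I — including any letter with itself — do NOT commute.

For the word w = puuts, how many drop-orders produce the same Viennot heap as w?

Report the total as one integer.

0(p) covers ∅
1(u) covers 0:p
2(u) covers 1:u
3(t) covers 0:p
4(s) covers 2:u
floor of heap: 0:p
completions by unplaced set U, small U first (add the entries for U minus each lowest piece of U):
  |U|=1: {3}:1  {4}:1
  |U|=2: {2,4}:1  {3,4}:2
  |U|=3: {1,2,4}:1  {2,3,4}:3
  start at 0(p): 4

4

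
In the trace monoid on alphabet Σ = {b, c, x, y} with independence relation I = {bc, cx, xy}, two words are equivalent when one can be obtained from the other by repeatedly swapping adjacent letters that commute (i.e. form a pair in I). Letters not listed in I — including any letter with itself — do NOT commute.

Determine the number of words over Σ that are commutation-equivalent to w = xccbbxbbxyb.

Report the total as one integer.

#0=x has no predecessor
#1=c has no predecessor
#2=c depends on [1:c]
#3=b depends on [0:x]
#4=b depends on [3:b]
#5=x depends on [4:b]
#6=b depends on [5:x]
#7=b depends on [6:b]
#8=x depends on [7:b]
#9=y depends on [2:c, 7:b]
#10=b depends on [8:x, 9:y]
sources: [0:x, 1:c]
N(rest) = Σ N(rest − s) over sources s of rest; N(one piece) = 1:
  size 1 → [10]=1
  size 2 → [8,10]=1  [9,10]=1
  size 3 → [2,9,10]=1  [8,9,10]=2
  size 4 → [1,2,9,10]=1  [2,8,9,10]=3  [7,8,9,10]=2
  size 5 → [1,2,8,9,10]=4  [2,7,8,9,10]=5  [6,7,8,9,10]=2
  size 6 → [1,2,7,8,9,10]=9  [2,6,7,8,9,10]=7  [5,6,7,8,9,10]=2
  size 7 → [1,2,6,7,8,9,10]=16  [2,5,6,7,8,9,10]=9  [4,5,6,7,8,9,10]=2
  size 8 → [1,2,5,6,7,8,9,10]=25  [2,4,5,6,7,8,9,10]=11  [3,4,5,6,7,8,9,10]=2
  size 9 → [0,3,4,5,6,7,8,9,10]=2  [1,2,4,5,6,7,8,9,10]=36  [2,3,4,5,6,7,8,9,10]=13
  first=0(x) contributes 49
  first=1(c) contributes 15
|[w]| = 64

64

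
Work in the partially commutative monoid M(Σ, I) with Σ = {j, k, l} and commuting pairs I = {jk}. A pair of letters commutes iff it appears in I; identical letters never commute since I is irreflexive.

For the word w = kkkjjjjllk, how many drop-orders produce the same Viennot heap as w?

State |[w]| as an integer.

35

#0=k has no predecessor
#1=k depends on [0:k]
#2=k depends on [1:k]
#3=j has no predecessor
#4=j depends on [3:j]
#5=j depends on [4:j]
#6=j depends on [5:j]
#7=l depends on [2:k, 6:j]
#8=l depends on [7:l]
#9=k depends on [8:l]
sources: [0:k, 3:j]
N(rest) = Σ N(rest − s) over sources s of rest; N(one piece) = 1:
  size 1 → [9]=1
  size 2 → [8,9]=1
  size 3 → [7,8,9]=1
  size 4 → [2,7,8,9]=1  [6,7,8,9]=1
  size 5 → [1,2,7,8,9]=1  [2,6,7,8,9]=2  [5,6,7,8,9]=1
  size 6 → [0,1,2,7,8,9]=1  [1,2,6,7,8,9]=3  [2,5,6,7,8,9]=3  [4,5,6,7,8,9]=1
  size 7 → [0,1,2,6,7,8,9]=4  [1,2,5,6,7,8,9]=6  [2,4,5,6,7,8,9]=4  [3,4,5,6,7,8,9]=1
  size 8 → [0,1,2,5,6,7,8,9]=10  [1,2,4,5,6,7,8,9]=10  [2,3,4,5,6,7,8,9]=5
  first=0(k) contributes 15
  first=3(j) contributes 20
|[w]| = 35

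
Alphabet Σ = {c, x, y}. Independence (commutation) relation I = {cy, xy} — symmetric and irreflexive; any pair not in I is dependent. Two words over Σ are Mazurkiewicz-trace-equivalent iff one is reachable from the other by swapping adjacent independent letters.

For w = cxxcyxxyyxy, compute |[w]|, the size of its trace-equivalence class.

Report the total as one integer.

#0=c has no predecessor
#1=x depends on [0:c]
#2=x depends on [1:x]
#3=c depends on [2:x]
#4=y has no predecessor
#5=x depends on [3:c]
#6=x depends on [5:x]
#7=y depends on [4:y]
#8=y depends on [7:y]
#9=x depends on [6:x]
#10=y depends on [8:y]
sources: [0:c, 4:y]
N(rest) = Σ N(rest − s) over sources s of rest; N(one piece) = 1:
  size 1 → [9]=1  [10]=1
  size 2 → [6,9]=1  [8,10]=1  [9,10]=2
  size 3 → [5,6,9]=1  [6,9,10]=3  [7,8,10]=1  [8,9,10]=3
  size 4 → [3,5,6,9]=1  [4,7,8,10]=1  [5,6,9,10]=4  [6,8,9,10]=6  [7,8,9,10]=4
  size 5 → [2,3,5,6,9]=1  [3,5,6,9,10]=5  [4,7,8,9,10]=5  [5,6,8,9,10]=10  [6,7,8,9,10]=10
  size 6 → [1,2,3,5,6,9]=1  [2,3,5,6,9,10]=6  [3,5,6,8,9,10]=15  [4,6,7,8,9,10]=15  [5,6,7,8,9,10]=20
  size 7 → [0,1,2,3,5,6,9]=1  [1,2,3,5,6,9,10]=7  [2,3,5,6,8,9,10]=21  [3,5,6,7,8,9,10]=35  [4,5,6,7,8,9,10]=35
  size 8 → [0,1,2,3,5,6,9,10]=8  [1,2,3,5,6,8,9,10]=28  [2,3,5,6,7,8,9,10]=56  [3,4,5,6,7,8,9,10]=70
  size 9 → [0,1,2,3,5,6,8,9,10]=36  [1,2,3,5,6,7,8,9,10]=84  [2,3,4,5,6,7,8,9,10]=126
  first=0(c) contributes 210
  first=4(y) contributes 120
|[w]| = 330

330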